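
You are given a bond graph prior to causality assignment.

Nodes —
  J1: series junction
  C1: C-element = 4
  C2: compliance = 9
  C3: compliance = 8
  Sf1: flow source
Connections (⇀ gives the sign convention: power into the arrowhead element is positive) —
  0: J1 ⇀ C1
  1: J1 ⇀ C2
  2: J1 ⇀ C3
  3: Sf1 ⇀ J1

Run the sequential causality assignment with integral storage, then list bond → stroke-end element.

β3 |Sf1  (source Sf1 imposes f)
β0 |J1  (J1: bond 3 brought flow, rest push out)
β1 |J1  (J1 flow already set via bond 3)
β2 |J1  (J1 flow already set via bond 3)

#0 stroke at J1
#1 stroke at J1
#2 stroke at J1
#3 stroke at Sf1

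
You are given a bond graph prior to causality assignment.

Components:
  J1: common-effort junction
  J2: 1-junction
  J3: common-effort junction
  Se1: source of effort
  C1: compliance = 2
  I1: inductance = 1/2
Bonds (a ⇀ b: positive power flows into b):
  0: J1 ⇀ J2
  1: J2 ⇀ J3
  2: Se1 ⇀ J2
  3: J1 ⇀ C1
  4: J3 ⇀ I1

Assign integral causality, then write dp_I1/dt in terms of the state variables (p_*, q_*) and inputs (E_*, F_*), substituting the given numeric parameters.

bond 2 stroke→J2  (source Se1 imposes e)
bond 3 stroke→J1  (C1: C, integral causality)
bond 0 stroke→J2  (0-jn J1 has e-setter on 3)
bond 1 stroke→J3  (only one flow-in slot at J2)
bond 4 stroke→I1  (J3 effort already set via bond 1)

dp_I1/dt = E_Se1 + q_C1/2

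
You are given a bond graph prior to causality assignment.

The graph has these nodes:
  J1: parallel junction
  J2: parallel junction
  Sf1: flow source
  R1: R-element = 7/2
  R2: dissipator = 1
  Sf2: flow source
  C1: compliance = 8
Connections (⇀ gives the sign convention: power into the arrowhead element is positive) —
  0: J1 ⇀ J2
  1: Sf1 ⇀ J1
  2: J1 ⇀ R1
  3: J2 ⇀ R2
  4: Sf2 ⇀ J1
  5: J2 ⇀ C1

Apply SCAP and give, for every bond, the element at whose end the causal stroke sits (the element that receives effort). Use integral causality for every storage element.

β1 |Sf1  (Sf1 (Sf) sets flow on bond)
β4 |Sf2  (Sf2: flow source, stroke at near end)
β5 |J2  (C1 integral (e out))
β0 |J1  (J2: bond 5 brought effort, rest push out)
β3 |R2  (J2: bond 5 brought effort, rest push out)
β2 |R1  (J1 effort already set via bond 0)

#0 |J1
#1 |Sf1
#2 |R1
#3 |R2
#4 |Sf2
#5 |J2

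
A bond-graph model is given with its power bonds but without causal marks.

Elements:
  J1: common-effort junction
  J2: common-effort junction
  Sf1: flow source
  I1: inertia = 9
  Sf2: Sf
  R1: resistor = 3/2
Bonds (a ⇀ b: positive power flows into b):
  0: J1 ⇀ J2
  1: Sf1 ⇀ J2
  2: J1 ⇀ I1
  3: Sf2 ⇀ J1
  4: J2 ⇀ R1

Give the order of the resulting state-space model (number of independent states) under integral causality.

1  (I1 all integral)

#1 stroke→Sf1  (Sf1 fixes flow; stroke at Sf1)
#3 stroke→Sf2  (Sf2 (Sf) sets flow on bond)
#2 stroke→I1  (I1 integral (f out))
#0 stroke→J1  (J1 needs exactly one e-in)
#4 stroke→J2  (J2 needs exactly one e-in)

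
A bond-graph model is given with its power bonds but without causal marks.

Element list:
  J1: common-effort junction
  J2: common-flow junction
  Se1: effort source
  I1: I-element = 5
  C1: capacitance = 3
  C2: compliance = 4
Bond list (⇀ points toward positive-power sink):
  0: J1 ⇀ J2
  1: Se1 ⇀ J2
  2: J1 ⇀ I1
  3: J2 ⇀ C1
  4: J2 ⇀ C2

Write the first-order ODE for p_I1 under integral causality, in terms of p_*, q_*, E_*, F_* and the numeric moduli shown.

#1 stroke→J2  (Se1 fixes effort; stroke away)
#2 stroke→I1  (I1 outputs flow p/I1)
#0 stroke→J1  (closing 0-jn rule on J1)
#3 stroke→J2  (common-f at J2 fixed by 0)
#4 stroke→J2  (common-f at J2 fixed by 0)

dp_I1/dt = -E_Se1 + q_C1/3 + q_C2/4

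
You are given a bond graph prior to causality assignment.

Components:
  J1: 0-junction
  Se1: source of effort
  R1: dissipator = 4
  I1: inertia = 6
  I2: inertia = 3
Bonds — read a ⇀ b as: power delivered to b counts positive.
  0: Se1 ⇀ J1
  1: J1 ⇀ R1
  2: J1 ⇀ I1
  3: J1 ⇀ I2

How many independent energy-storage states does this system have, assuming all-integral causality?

bond 0 →J1  (Se1 (Se) sets effort on bond)
bond 1 →R1  (J1 effort already set via bond 0)
bond 2 →I1  (common-e at J1 fixed by 0)
bond 3 →I2  (0-jn J1 has e-setter on 0)

2  (I1, I2 all integral)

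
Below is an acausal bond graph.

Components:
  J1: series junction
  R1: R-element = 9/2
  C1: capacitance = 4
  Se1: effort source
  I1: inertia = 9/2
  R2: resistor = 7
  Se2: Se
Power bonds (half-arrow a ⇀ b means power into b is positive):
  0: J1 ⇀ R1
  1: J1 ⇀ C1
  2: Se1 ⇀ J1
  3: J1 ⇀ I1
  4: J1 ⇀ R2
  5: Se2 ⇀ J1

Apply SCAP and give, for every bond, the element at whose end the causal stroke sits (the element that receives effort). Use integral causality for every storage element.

b0 |J1
b1 |J1
b2 |J1
b3 |I1
b4 |J1
b5 |J1

#2 |J1  (Se1 fixes effort; stroke away)
#5 |J1  (Se2 fixes effort; stroke away)
#1 |J1  (prefer integral on C1)
#3 |I1  (I1 outputs flow p/I1)
#0 |J1  (J1 flow already set via bond 3)
#4 |J1  (common-f at J1 fixed by 3)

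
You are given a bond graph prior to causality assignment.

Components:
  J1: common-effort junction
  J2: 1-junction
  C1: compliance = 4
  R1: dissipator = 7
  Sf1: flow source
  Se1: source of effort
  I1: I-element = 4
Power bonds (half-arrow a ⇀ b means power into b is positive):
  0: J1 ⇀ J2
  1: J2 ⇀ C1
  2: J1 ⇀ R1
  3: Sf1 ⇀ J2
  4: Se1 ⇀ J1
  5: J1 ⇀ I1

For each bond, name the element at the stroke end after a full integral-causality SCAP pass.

#0 →J2
#1 →J2
#2 →R1
#3 →Sf1
#4 →J1
#5 →I1

b3 |Sf1  (Sf1 (Sf) sets flow on bond)
b4 |J1  (source Se1 imposes e)
b0 |J2  (J1: bond 4 brought effort, rest push out)
b2 |R1  (J1: bond 4 brought effort, rest push out)
b5 |I1  (J1 effort already set via bond 4)
b1 |J2  (1-jn J2 has f-setter on 3)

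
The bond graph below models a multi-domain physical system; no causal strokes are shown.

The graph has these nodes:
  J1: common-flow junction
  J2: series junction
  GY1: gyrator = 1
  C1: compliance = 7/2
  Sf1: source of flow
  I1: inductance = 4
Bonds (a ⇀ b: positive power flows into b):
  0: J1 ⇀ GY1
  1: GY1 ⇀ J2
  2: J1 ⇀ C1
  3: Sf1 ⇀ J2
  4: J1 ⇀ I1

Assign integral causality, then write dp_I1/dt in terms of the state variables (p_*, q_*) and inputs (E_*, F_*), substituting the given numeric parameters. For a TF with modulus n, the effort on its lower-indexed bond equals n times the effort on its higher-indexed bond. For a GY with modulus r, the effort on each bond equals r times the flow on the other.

dp_I1/dt = -F_Sf1 - 2*q_C1/7

bond 3 |Sf1  (Sf1 fixes flow; stroke at Sf1)
bond 1 |J2  (1-jn J2 has f-setter on 3)
bond 0 |J1  (through GY1, causality inverts; strokes same side of GY1)
bond 2 |J1  (C1 integral (e out))
bond 4 |I1  (only one flow-in slot at J1)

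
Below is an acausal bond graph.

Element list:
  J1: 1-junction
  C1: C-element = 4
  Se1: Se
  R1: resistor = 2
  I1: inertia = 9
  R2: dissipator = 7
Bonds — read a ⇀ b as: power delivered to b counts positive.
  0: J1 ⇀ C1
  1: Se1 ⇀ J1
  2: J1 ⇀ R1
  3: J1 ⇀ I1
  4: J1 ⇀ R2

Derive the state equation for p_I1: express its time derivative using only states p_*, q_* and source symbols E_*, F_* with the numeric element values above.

dp_I1/dt = E_Se1 - p_I1 - q_C1/4

#1 stroke→J1  (Se1 (Se) sets effort on bond)
#0 stroke→J1  (C1 integral (e out))
#3 stroke→I1  (prefer integral on I1)
#2 stroke→J1  (common-f at J1 fixed by 3)
#4 stroke→J1  (1-jn J1 has f-setter on 3)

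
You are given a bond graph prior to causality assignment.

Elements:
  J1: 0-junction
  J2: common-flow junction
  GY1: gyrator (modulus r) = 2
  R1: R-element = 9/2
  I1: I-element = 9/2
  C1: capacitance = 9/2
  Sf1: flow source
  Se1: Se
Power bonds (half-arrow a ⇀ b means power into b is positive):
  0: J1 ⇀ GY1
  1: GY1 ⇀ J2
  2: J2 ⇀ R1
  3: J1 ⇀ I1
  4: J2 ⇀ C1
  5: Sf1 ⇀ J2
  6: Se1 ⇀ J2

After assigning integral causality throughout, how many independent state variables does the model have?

2  (C1, I1 all integral)

β5 stroke→Sf1  (Sf1: flow source, stroke at near end)
β6 stroke→J2  (source Se1 imposes e)
β1 stroke→J2  (1-jn J2 has f-setter on 5)
β2 stroke→J2  (J2 flow already set via bond 5)
β4 stroke→J2  (J2 flow already set via bond 5)
β0 stroke→J1  (through GY1, causality inverts; strokes same side of GY1)
β3 stroke→I1  (J1 effort already set via bond 0)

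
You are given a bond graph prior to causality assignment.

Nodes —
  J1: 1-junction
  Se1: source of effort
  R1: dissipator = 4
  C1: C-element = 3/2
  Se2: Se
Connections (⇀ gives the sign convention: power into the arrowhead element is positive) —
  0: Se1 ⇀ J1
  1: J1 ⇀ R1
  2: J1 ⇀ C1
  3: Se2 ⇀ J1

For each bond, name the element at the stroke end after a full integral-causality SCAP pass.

β0 →J1
β1 →R1
β2 →J1
β3 →J1

b0 →J1  (Se1 (Se) sets effort on bond)
b3 →J1  (Se2: effort source, stroke at far end)
b2 →J1  (prefer integral on C1)
b1 →R1  (only one flow-in slot at J1)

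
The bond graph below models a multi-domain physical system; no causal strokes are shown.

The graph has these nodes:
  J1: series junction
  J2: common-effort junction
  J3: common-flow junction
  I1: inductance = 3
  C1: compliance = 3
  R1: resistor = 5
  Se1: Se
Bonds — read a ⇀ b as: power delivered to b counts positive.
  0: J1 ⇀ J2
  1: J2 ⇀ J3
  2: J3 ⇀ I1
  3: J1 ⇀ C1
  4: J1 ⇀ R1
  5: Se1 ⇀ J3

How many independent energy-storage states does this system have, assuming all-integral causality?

#5 stroke→J3  (Se1 fixes effort; stroke away)
#2 stroke→I1  (I1: I, integral causality)
#1 stroke→J3  (1-jn J3 has f-setter on 2)
#0 stroke→J2  (closing 0-jn rule on J2)
#3 stroke→J1  (J1 flow already set via bond 0)
#4 stroke→J1  (J1: bond 0 brought flow, rest push out)

2  (C1, I1 all integral)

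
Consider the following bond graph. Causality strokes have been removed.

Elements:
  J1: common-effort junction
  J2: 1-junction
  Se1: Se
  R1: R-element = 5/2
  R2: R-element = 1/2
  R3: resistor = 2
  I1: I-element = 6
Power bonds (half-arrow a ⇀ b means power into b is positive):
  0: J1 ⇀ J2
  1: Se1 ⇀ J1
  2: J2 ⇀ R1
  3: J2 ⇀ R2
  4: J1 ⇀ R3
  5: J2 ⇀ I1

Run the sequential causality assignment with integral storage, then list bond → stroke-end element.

b1 |J1  (Se1 fixes effort; stroke away)
b0 |J2  (J1 effort already set via bond 1)
b4 |R3  (J1: bond 1 brought effort, rest push out)
b5 |I1  (prefer integral on I1)
b2 |J2  (J2 flow already set via bond 5)
b3 |J2  (common-f at J2 fixed by 5)

b0 →J2
b1 →J1
b2 →J2
b3 →J2
b4 →R3
b5 →I1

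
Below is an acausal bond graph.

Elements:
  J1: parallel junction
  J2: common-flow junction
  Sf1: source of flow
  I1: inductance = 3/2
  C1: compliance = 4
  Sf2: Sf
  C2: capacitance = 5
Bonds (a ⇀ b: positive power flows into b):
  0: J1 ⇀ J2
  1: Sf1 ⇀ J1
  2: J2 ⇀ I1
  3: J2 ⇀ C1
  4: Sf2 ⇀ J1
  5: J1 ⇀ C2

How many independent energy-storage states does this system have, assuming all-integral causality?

β1 stroke at Sf1  (Sf1: flow source, stroke at near end)
β4 stroke at Sf2  (Sf2: flow source, stroke at near end)
β2 stroke at I1  (I1: I, integral causality)
β0 stroke at J2  (1-jn J2 has f-setter on 2)
β3 stroke at J2  (1-jn J2 has f-setter on 2)
β5 stroke at J1  (J1: last free bond brings effort in)

3  (C1, C2, I1 all integral)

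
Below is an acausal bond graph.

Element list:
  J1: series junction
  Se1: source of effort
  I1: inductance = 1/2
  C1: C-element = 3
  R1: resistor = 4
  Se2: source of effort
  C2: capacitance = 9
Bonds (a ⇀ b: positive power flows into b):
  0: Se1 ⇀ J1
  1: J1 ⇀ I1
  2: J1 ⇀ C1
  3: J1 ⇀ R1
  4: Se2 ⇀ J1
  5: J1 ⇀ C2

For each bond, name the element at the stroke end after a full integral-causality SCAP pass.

#0 |J1  (source Se1 imposes e)
#4 |J1  (Se2 (Se) sets effort on bond)
#1 |I1  (prefer integral on I1)
#2 |J1  (J1 flow already set via bond 1)
#3 |J1  (1-jn J1 has f-setter on 1)
#5 |J1  (J1 flow already set via bond 1)

#0 →J1
#1 →I1
#2 →J1
#3 →J1
#4 →J1
#5 →J1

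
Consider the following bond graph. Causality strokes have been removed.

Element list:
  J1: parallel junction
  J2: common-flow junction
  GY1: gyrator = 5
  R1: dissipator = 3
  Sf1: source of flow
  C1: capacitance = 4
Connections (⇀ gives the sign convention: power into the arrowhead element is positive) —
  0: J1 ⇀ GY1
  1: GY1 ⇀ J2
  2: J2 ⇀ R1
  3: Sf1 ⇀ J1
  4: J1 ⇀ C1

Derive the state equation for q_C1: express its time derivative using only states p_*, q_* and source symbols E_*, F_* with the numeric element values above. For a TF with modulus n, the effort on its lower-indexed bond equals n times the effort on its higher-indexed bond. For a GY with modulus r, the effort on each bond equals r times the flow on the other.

b3 |Sf1  (Sf1 fixes flow; stroke at Sf1)
b4 |J1  (prefer integral on C1)
b0 |GY1  (0-jn J1 has e-setter on 4)
b1 |GY1  (GY GY1: same side as bond 0)
b2 |J2  (1-jn J2 has f-setter on 1)

dq_C1/dt = F_Sf1 - 3*q_C1/100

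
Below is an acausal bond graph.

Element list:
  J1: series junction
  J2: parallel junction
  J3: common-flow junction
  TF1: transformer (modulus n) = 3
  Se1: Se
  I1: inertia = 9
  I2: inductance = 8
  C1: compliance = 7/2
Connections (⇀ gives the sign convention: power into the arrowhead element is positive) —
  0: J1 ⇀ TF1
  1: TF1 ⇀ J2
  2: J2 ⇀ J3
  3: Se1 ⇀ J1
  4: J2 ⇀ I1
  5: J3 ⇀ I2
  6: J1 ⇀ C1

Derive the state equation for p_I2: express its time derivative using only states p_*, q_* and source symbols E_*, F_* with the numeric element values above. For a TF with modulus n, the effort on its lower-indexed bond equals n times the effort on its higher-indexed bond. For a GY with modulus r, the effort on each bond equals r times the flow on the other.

dp_I2/dt = E_Se1/3 - 2*q_C1/21

bond 3 stroke→J1  (Se1 fixes effort; stroke away)
bond 4 stroke→I1  (I1 outputs flow p/I1)
bond 5 stroke→I2  (I2 integral (f out))
bond 2 stroke→J3  (J3: bond 5 brought flow, rest push out)
bond 1 stroke→J2  (J2 needs exactly one e-in)
bond 0 stroke→TF1  (TF1: transformer flips bond 1)
bond 6 stroke→J1  (J1 flow already set via bond 0)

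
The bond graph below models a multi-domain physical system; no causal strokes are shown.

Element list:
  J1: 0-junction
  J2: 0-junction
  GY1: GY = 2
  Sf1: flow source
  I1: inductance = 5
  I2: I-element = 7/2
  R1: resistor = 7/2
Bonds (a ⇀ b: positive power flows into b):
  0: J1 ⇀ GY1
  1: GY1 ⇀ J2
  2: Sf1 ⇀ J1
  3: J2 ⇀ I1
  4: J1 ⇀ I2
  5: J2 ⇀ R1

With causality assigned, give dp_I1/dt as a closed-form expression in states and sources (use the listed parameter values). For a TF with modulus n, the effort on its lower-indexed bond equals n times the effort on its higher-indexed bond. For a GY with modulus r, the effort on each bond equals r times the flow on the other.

dp_I1/dt = 2*F_Sf1 - 4*p_I2/7

b2 stroke at Sf1  (source Sf1 imposes f)
b3 stroke at I1  (I1 integral (f out))
b4 stroke at I2  (I2 integral (f out))
b0 stroke at J1  (closing 0-jn rule on J1)
b1 stroke at J2  (GY1 both-in/both-out from 0)
b5 stroke at R1  (J2 effort already set via bond 1)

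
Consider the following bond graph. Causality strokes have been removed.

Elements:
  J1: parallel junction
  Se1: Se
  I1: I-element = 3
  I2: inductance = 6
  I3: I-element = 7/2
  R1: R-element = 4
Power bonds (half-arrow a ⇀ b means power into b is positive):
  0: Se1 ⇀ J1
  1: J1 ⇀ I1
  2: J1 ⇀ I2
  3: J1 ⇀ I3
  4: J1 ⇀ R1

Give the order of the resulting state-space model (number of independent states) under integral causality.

bond 0 →J1  (Se1 fixes effort; stroke away)
bond 1 →I1  (common-e at J1 fixed by 0)
bond 2 →I2  (J1 effort already set via bond 0)
bond 3 →I3  (common-e at J1 fixed by 0)
bond 4 →R1  (J1: bond 0 brought effort, rest push out)

3  (I1, I2, I3 all integral)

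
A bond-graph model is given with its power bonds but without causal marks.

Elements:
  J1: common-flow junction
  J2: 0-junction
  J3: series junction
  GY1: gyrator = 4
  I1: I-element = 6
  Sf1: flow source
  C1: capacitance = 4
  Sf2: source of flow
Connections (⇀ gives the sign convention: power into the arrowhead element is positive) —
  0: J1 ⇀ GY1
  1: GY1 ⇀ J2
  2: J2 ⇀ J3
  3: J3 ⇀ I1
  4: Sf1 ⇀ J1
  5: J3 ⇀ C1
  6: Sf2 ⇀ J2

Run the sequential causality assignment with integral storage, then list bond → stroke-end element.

b0 |J1
b1 |J2
b2 |J3
b3 |I1
b4 |Sf1
b5 |J3
b6 |Sf2

b4 |Sf1  (Sf1 (Sf) sets flow on bond)
b6 |Sf2  (source Sf2 imposes f)
b0 |J1  (J1 flow already set via bond 4)
b1 |J2  (GY GY1: same side as bond 0)
b2 |J3  (common-e at J2 fixed by 1)
b3 |I1  (I1 outputs flow p/I1)
b5 |J3  (1-jn J3 has f-setter on 3)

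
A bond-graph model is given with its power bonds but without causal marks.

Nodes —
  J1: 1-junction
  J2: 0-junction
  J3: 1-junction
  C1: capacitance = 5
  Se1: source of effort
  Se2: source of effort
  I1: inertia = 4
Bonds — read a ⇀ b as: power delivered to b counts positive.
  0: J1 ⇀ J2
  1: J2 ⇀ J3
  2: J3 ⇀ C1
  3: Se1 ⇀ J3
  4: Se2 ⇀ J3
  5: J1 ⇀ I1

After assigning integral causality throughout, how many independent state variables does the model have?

bond 3 stroke at J3  (Se1 (Se) sets effort on bond)
bond 4 stroke at J3  (Se2: effort source, stroke at far end)
bond 2 stroke at J3  (prefer integral on C1)
bond 1 stroke at J2  (closing 1-jn rule on J3)
bond 0 stroke at J1  (0-jn J2 has e-setter on 1)
bond 5 stroke at I1  (only one flow-in slot at J1)

2  (C1, I1 all integral)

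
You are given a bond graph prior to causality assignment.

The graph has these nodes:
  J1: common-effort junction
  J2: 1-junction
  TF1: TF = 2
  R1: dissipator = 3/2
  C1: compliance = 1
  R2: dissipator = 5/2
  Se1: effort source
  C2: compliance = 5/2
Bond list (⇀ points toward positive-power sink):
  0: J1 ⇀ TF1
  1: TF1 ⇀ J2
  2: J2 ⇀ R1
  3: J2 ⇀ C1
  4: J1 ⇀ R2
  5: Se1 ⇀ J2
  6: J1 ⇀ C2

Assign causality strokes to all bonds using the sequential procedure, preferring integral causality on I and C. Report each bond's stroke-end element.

bond 0 stroke at TF1
bond 1 stroke at J2
bond 2 stroke at R1
bond 3 stroke at J2
bond 4 stroke at R2
bond 5 stroke at J2
bond 6 stroke at J1

bond 5 |J2  (Se1 fixes effort; stroke away)
bond 3 |J2  (C1 outputs effort q/C1)
bond 6 |J1  (C2: C, integral causality)
bond 0 |TF1  (0-jn J1 has e-setter on 6)
bond 4 |R2  (0-jn J1 has e-setter on 6)
bond 1 |J2  (TF1: transformer flips bond 0)
bond 2 |R1  (closing 1-jn rule on J2)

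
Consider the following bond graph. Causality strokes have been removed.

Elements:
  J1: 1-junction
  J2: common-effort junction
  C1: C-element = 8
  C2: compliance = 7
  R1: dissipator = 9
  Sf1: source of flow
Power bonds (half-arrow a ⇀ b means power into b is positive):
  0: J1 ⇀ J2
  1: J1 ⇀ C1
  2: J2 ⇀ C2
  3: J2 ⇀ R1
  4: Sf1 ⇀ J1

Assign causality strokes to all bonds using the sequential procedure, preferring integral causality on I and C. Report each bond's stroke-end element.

b0 stroke→J1
b1 stroke→J1
b2 stroke→J2
b3 stroke→R1
b4 stroke→Sf1

bond 4 stroke at Sf1  (Sf1 (Sf) sets flow on bond)
bond 0 stroke at J1  (J1 flow already set via bond 4)
bond 1 stroke at J1  (common-f at J1 fixed by 4)
bond 2 stroke at J2  (prefer integral on C2)
bond 3 stroke at R1  (J2 effort already set via bond 2)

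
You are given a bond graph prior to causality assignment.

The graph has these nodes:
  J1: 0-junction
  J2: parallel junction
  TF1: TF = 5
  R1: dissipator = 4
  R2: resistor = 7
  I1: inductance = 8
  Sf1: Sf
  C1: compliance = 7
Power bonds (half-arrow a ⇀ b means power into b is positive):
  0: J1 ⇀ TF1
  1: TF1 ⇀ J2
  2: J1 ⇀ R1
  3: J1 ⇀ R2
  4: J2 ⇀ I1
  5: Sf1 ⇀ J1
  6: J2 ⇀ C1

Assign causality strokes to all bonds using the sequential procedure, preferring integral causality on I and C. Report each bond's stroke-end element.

b0 →J1
b1 →TF1
b2 →R1
b3 →R2
b4 →I1
b5 →Sf1
b6 →J2

β5 stroke at Sf1  (Sf1 fixes flow; stroke at Sf1)
β4 stroke at I1  (prefer integral on I1)
β6 stroke at J2  (C1 outputs effort q/C1)
β1 stroke at TF1  (common-e at J2 fixed by 6)
β0 stroke at J1  (TF1: transformer flips bond 1)
β2 stroke at R1  (J1: bond 0 brought effort, rest push out)
β3 stroke at R2  (0-jn J1 has e-setter on 0)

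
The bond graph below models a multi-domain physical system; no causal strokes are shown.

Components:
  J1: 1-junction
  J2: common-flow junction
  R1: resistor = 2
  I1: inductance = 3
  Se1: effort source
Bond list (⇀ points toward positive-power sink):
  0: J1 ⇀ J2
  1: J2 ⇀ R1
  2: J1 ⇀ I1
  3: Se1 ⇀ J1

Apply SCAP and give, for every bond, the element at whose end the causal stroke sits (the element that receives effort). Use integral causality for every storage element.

#3 stroke at J1  (Se1 fixes effort; stroke away)
#2 stroke at I1  (I1 outputs flow p/I1)
#0 stroke at J1  (J1 flow already set via bond 2)
#1 stroke at J2  (1-jn J2 has f-setter on 0)

#0 |J1
#1 |J2
#2 |I1
#3 |J1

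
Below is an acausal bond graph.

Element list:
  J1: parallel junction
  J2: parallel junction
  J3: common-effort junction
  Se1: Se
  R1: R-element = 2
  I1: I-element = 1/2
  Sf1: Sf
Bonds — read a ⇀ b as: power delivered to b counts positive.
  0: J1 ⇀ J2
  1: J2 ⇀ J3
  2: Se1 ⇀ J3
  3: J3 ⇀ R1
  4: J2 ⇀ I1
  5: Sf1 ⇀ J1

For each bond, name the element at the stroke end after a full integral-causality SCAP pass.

#2 |J3  (source Se1 imposes e)
#5 |Sf1  (source Sf1 imposes f)
#0 |J1  (only one effort-in slot at J1)
#1 |J2  (J3 effort already set via bond 2)
#3 |R1  (0-jn J3 has e-setter on 2)
#4 |I1  (0-jn J2 has e-setter on 1)

bond 0 →J1
bond 1 →J2
bond 2 →J3
bond 3 →R1
bond 4 →I1
bond 5 →Sf1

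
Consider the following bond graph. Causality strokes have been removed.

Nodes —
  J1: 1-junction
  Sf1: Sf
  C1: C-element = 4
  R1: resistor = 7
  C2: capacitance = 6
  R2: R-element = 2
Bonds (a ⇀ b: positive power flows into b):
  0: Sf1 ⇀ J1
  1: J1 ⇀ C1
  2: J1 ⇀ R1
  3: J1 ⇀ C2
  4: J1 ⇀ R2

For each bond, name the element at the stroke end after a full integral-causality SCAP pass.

bond 0 →Sf1
bond 1 →J1
bond 2 →J1
bond 3 →J1
bond 4 →J1

bond 0 stroke→Sf1  (Sf1: flow source, stroke at near end)
bond 1 stroke→J1  (J1 flow already set via bond 0)
bond 2 stroke→J1  (J1: bond 0 brought flow, rest push out)
bond 3 stroke→J1  (J1: bond 0 brought flow, rest push out)
bond 4 stroke→J1  (1-jn J1 has f-setter on 0)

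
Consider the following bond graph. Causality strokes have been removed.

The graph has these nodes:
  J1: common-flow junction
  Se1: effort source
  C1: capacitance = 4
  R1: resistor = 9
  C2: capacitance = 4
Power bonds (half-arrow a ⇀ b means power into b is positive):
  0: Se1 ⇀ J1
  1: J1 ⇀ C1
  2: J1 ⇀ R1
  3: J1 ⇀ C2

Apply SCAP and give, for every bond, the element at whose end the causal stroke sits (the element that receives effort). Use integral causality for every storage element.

b0 stroke at J1
b1 stroke at J1
b2 stroke at R1
b3 stroke at J1

bond 0 |J1  (source Se1 imposes e)
bond 1 |J1  (prefer integral on C1)
bond 3 |J1  (prefer integral on C2)
bond 2 |R1  (closing 1-jn rule on J1)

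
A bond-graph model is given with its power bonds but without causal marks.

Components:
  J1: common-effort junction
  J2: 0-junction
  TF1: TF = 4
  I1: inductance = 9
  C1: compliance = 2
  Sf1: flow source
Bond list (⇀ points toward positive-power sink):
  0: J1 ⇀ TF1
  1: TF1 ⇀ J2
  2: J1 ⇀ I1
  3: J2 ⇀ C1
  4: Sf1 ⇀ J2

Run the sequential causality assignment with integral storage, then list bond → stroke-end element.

#4 stroke at Sf1  (Sf1 (Sf) sets flow on bond)
#2 stroke at I1  (I1 integral (f out))
#0 stroke at J1  (only one effort-in slot at J1)
#1 stroke at TF1  (TF1: transformer flips bond 0)
#3 stroke at J2  (closing 0-jn rule on J2)

β0 stroke at J1
β1 stroke at TF1
β2 stroke at I1
β3 stroke at J2
β4 stroke at Sf1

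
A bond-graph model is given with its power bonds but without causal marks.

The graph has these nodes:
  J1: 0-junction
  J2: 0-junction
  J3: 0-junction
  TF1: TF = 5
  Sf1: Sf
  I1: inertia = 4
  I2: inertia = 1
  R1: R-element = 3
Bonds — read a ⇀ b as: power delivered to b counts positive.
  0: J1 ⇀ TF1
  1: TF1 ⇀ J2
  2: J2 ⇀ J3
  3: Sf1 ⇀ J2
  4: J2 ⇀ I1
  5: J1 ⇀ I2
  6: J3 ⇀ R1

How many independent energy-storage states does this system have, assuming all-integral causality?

2  (I1, I2 all integral)

#3 |Sf1  (Sf1: flow source, stroke at near end)
#4 |I1  (I1 integral (f out))
#5 |I2  (I2 integral (f out))
#0 |J1  (J1 needs exactly one e-in)
#1 |TF1  (TF1: transformer flips bond 0)
#2 |J2  (J2: last free bond brings effort in)
#6 |J3  (J3 needs exactly one e-in)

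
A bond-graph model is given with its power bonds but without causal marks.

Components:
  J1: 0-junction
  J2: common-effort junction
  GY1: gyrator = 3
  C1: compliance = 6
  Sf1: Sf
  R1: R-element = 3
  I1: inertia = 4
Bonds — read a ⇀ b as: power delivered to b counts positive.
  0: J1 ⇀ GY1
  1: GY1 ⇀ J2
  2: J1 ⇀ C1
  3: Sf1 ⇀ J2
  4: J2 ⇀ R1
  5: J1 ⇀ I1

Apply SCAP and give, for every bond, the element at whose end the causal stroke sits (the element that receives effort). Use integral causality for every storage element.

#3 stroke→Sf1  (Sf1 fixes flow; stroke at Sf1)
#2 stroke→J1  (prefer integral on C1)
#0 stroke→GY1  (J1: bond 2 brought effort, rest push out)
#5 stroke→I1  (J1: bond 2 brought effort, rest push out)
#1 stroke→GY1  (GY GY1: same side as bond 0)
#4 stroke→J2  (J2 needs exactly one e-in)

bond 0 →GY1
bond 1 →GY1
bond 2 →J1
bond 3 →Sf1
bond 4 →J2
bond 5 →I1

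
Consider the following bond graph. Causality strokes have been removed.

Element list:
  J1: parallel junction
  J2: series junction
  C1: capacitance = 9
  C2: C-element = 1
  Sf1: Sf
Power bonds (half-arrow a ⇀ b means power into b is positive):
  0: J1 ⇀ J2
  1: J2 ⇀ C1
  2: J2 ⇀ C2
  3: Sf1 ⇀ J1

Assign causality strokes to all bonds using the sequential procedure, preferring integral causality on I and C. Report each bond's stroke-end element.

bond 0 →J1
bond 1 →J2
bond 2 →J2
bond 3 →Sf1

β3 |Sf1  (source Sf1 imposes f)
β0 |J1  (J1: last free bond brings effort in)
β1 |J2  (1-jn J2 has f-setter on 0)
β2 |J2  (common-f at J2 fixed by 0)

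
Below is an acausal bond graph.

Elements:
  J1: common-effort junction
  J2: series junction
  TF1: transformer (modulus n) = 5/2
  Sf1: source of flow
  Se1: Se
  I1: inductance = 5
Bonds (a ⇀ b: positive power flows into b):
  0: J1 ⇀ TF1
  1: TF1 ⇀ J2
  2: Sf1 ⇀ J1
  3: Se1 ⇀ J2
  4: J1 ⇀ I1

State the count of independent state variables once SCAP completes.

β2 stroke at Sf1  (Sf1: flow source, stroke at near end)
β3 stroke at J2  (Se1 (Se) sets effort on bond)
β1 stroke at TF1  (only one flow-in slot at J2)
β0 stroke at J1  (TF1 one-in-one-out from 1)
β4 stroke at I1  (J1: bond 0 brought effort, rest push out)

1  (I1 all integral)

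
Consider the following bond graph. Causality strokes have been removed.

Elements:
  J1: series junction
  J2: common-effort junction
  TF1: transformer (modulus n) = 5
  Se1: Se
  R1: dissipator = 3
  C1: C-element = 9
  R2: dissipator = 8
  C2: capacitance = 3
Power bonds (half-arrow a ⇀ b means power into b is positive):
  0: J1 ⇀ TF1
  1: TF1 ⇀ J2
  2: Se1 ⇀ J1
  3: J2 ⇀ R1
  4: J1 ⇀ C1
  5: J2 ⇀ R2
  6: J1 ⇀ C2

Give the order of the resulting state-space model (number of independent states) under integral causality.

2  (C1, C2 all integral)

#2 stroke→J1  (Se1 fixes effort; stroke away)
#4 stroke→J1  (prefer integral on C1)
#6 stroke→J1  (C2 outputs effort q/C2)
#0 stroke→TF1  (closing 1-jn rule on J1)
#1 stroke→J2  (through TF1, causality passes straight; one stroke at TF1)
#3 stroke→R1  (common-e at J2 fixed by 1)
#5 stroke→R2  (common-e at J2 fixed by 1)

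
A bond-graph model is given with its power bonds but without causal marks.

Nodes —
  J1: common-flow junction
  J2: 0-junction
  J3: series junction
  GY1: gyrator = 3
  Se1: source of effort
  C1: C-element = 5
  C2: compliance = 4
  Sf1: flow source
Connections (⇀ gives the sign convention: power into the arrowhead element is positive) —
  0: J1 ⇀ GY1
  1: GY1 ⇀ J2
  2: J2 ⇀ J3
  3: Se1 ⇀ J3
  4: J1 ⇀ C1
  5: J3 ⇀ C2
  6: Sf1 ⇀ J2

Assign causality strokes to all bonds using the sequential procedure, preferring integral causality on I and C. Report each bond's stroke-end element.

#0 |GY1
#1 |GY1
#2 |J2
#3 |J3
#4 |J1
#5 |J3
#6 |Sf1

β3 stroke at J3  (Se1 fixes effort; stroke away)
β6 stroke at Sf1  (Sf1: flow source, stroke at near end)
β4 stroke at J1  (C1 outputs effort q/C1)
β0 stroke at GY1  (closing 1-jn rule on J1)
β1 stroke at GY1  (GY1 both-in/both-out from 0)
β2 stroke at J2  (only one effort-in slot at J2)
β5 stroke at J3  (J3 flow already set via bond 2)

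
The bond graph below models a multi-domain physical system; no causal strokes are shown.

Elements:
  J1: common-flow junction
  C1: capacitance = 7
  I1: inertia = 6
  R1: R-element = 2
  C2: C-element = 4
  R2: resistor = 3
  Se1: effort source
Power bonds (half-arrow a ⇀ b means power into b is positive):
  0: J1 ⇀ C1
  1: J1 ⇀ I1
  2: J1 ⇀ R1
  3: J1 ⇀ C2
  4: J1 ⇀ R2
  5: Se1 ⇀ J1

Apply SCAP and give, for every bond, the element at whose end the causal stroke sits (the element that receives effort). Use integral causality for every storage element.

β0 |J1
β1 |I1
β2 |J1
β3 |J1
β4 |J1
β5 |J1

bond 5 stroke at J1  (source Se1 imposes e)
bond 0 stroke at J1  (prefer integral on C1)
bond 1 stroke at I1  (prefer integral on I1)
bond 2 stroke at J1  (1-jn J1 has f-setter on 1)
bond 3 stroke at J1  (J1 flow already set via bond 1)
bond 4 stroke at J1  (1-jn J1 has f-setter on 1)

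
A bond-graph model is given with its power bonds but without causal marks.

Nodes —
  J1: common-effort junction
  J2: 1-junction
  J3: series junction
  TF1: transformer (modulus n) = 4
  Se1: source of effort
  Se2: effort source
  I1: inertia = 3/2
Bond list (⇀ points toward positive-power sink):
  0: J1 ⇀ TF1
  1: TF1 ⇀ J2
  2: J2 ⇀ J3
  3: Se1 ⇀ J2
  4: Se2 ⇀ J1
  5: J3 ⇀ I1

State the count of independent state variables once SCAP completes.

1  (I1 all integral)

bond 3 →J2  (Se1: effort source, stroke at far end)
bond 4 →J1  (Se2 fixes effort; stroke away)
bond 0 →TF1  (0-jn J1 has e-setter on 4)
bond 1 →J2  (TF TF1: opposite of bond 0)
bond 2 →J3  (only one flow-in slot at J2)
bond 5 →I1  (J3: last free bond brings flow in)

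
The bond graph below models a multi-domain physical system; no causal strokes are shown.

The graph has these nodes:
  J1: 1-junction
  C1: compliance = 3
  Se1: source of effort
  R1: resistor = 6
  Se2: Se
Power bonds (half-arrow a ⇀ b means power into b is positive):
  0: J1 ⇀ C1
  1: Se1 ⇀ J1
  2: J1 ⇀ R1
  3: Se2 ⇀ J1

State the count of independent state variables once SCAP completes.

b1 stroke at J1  (Se1 (Se) sets effort on bond)
b3 stroke at J1  (source Se2 imposes e)
b0 stroke at J1  (C1 outputs effort q/C1)
b2 stroke at R1  (only one flow-in slot at J1)

1  (C1 all integral)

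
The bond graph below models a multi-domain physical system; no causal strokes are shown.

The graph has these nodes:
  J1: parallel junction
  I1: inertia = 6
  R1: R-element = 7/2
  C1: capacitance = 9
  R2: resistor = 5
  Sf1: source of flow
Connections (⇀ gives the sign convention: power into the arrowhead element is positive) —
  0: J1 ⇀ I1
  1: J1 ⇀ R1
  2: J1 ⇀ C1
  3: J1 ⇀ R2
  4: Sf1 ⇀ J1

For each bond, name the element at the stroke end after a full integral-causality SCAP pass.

β0 →I1
β1 →R1
β2 →J1
β3 →R2
β4 →Sf1

#4 stroke→Sf1  (Sf1: flow source, stroke at near end)
#0 stroke→I1  (I1 integral (f out))
#2 stroke→J1  (C1 outputs effort q/C1)
#1 stroke→R1  (0-jn J1 has e-setter on 2)
#3 stroke→R2  (0-jn J1 has e-setter on 2)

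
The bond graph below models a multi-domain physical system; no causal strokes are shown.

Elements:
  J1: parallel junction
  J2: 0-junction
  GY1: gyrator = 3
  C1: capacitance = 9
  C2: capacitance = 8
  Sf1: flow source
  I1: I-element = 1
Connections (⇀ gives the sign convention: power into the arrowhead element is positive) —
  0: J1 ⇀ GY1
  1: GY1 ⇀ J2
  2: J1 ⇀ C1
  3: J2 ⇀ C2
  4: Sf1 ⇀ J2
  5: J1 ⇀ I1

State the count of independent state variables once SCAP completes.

3  (C1, C2, I1 all integral)

β4 →Sf1  (source Sf1 imposes f)
β2 →J1  (C1 integral (e out))
β0 →GY1  (J1: bond 2 brought effort, rest push out)
β5 →I1  (J1 effort already set via bond 2)
β1 →GY1  (through GY1, causality inverts; strokes same side of GY1)
β3 →J2  (only one effort-in slot at J2)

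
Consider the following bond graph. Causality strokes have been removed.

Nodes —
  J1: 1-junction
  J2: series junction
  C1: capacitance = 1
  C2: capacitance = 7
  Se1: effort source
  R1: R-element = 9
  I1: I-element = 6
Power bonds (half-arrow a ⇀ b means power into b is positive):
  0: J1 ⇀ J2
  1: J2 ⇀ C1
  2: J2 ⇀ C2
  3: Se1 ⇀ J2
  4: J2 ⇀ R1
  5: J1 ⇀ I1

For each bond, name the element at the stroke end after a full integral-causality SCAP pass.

bond 0 |J1
bond 1 |J2
bond 2 |J2
bond 3 |J2
bond 4 |J2
bond 5 |I1

bond 3 |J2  (Se1: effort source, stroke at far end)
bond 1 |J2  (C1: C, integral causality)
bond 2 |J2  (C2 integral (e out))
bond 5 |I1  (I1 outputs flow p/I1)
bond 0 |J1  (common-f at J1 fixed by 5)
bond 4 |J2  (J2: bond 0 brought flow, rest push out)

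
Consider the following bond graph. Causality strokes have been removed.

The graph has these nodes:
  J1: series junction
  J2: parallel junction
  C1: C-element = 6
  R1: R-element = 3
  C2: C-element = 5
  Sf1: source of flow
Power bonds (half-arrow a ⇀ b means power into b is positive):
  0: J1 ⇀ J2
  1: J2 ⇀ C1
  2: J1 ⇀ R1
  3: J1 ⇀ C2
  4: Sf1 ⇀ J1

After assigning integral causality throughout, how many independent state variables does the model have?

bond 4 stroke at Sf1  (Sf1: flow source, stroke at near end)
bond 0 stroke at J1  (common-f at J1 fixed by 4)
bond 2 stroke at J1  (common-f at J1 fixed by 4)
bond 3 stroke at J1  (common-f at J1 fixed by 4)
bond 1 stroke at J2  (only one effort-in slot at J2)

2  (C1, C2 all integral)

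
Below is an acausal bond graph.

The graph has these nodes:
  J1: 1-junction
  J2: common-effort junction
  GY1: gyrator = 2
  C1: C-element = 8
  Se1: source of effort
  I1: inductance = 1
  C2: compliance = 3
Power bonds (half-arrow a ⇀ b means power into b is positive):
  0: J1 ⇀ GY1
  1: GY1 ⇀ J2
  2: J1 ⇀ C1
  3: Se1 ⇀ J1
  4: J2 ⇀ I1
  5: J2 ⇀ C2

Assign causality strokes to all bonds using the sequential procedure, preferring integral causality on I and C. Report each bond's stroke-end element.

bond 0 |GY1
bond 1 |GY1
bond 2 |J1
bond 3 |J1
bond 4 |I1
bond 5 |J2

bond 3 |J1  (source Se1 imposes e)
bond 2 |J1  (C1 outputs effort q/C1)
bond 0 |GY1  (closing 1-jn rule on J1)
bond 1 |GY1  (through GY1, causality inverts; strokes same side of GY1)
bond 4 |I1  (I1 outputs flow p/I1)
bond 5 |J2  (J2: last free bond brings effort in)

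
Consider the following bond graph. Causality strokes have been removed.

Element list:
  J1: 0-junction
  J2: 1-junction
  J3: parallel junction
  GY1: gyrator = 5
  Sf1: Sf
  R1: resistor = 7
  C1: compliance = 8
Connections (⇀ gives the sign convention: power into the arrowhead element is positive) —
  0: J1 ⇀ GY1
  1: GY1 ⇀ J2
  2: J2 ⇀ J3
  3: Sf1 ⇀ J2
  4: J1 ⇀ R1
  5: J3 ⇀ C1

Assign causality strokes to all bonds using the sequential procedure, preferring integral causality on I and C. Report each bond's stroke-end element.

#0 →J1
#1 →J2
#2 →J2
#3 →Sf1
#4 →R1
#5 →J3

bond 3 |Sf1  (Sf1: flow source, stroke at near end)
bond 1 |J2  (J2: bond 3 brought flow, rest push out)
bond 2 |J2  (J2 flow already set via bond 3)
bond 5 |J3  (J3 needs exactly one e-in)
bond 0 |J1  (GY1: gyrator matches bond 1)
bond 4 |R1  (J1 effort already set via bond 0)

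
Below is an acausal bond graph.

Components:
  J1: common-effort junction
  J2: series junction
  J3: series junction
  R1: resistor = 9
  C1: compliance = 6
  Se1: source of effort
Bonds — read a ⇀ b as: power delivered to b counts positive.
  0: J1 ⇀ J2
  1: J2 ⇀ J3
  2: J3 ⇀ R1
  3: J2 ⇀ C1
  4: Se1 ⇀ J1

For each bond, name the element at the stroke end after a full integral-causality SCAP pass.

bond 0 →J2
bond 1 →J3
bond 2 →R1
bond 3 →J2
bond 4 →J1

β4 →J1  (Se1: effort source, stroke at far end)
β0 →J2  (0-jn J1 has e-setter on 4)
β3 →J2  (C1: C, integral causality)
β1 →J3  (only one flow-in slot at J2)
β2 →R1  (closing 1-jn rule on J3)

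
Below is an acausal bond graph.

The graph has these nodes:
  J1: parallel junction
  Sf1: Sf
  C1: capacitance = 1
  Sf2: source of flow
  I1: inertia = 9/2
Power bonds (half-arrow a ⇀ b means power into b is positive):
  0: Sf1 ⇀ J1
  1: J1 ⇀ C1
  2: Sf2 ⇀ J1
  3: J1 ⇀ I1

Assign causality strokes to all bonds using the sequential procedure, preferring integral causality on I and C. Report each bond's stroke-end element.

#0 →Sf1  (Sf1 fixes flow; stroke at Sf1)
#2 →Sf2  (Sf2 fixes flow; stroke at Sf2)
#1 →J1  (C1 outputs effort q/C1)
#3 →I1  (0-jn J1 has e-setter on 1)

β0 stroke at Sf1
β1 stroke at J1
β2 stroke at Sf2
β3 stroke at I1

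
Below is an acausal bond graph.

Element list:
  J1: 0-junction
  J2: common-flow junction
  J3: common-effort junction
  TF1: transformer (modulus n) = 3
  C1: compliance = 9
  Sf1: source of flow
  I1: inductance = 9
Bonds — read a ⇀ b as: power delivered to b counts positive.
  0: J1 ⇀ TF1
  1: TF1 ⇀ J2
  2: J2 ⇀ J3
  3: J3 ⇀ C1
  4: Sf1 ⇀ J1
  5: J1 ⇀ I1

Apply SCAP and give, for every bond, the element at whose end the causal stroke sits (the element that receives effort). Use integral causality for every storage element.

β0 stroke→J1
β1 stroke→TF1
β2 stroke→J2
β3 stroke→J3
β4 stroke→Sf1
β5 stroke→I1

bond 4 stroke→Sf1  (source Sf1 imposes f)
bond 3 stroke→J3  (C1 integral (e out))
bond 2 stroke→J2  (J3 effort already set via bond 3)
bond 1 stroke→TF1  (only one flow-in slot at J2)
bond 0 stroke→J1  (TF1 one-in-one-out from 1)
bond 5 stroke→I1  (0-jn J1 has e-setter on 0)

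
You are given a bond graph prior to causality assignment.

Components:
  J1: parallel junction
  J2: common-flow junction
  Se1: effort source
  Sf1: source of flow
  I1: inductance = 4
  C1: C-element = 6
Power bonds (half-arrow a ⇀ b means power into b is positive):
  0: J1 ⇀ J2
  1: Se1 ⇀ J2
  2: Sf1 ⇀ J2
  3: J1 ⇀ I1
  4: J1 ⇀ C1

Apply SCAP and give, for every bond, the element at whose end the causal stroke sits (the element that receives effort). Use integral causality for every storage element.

β1 stroke at J2  (Se1: effort source, stroke at far end)
β2 stroke at Sf1  (Sf1 (Sf) sets flow on bond)
β0 stroke at J2  (common-f at J2 fixed by 2)
β3 stroke at I1  (I1: I, integral causality)
β4 stroke at J1  (J1: last free bond brings effort in)

β0 stroke at J2
β1 stroke at J2
β2 stroke at Sf1
β3 stroke at I1
β4 stroke at J1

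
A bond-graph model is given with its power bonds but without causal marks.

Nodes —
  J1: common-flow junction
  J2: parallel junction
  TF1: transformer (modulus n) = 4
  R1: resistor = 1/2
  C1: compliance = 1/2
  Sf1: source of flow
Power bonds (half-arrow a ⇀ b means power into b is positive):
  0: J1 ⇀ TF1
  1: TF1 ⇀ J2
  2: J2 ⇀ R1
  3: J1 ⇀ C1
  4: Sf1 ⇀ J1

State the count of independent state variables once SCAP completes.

b4 |Sf1  (Sf1 fixes flow; stroke at Sf1)
b0 |J1  (J1 flow already set via bond 4)
b3 |J1  (J1: bond 4 brought flow, rest push out)
b1 |TF1  (TF1 one-in-one-out from 0)
b2 |J2  (J2 needs exactly one e-in)

1  (C1 all integral)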